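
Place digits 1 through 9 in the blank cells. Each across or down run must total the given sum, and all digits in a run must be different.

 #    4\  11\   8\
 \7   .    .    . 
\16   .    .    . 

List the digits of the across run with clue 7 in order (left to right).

7 in 3 cells must be {1,2,4}; 4 in 2 cells must be {1,3}.
The 7 across and the 4 down share only 1, so R1C1 = 1.
Given what's placed, R1C3 must be 2 to fit the 7 across and 8 down.
R2C1 = 4 − 1 = 3 completes the 4 down.
R2C3 = 8 − 2 = 6 completes the 8 down.
R1C2 = 7 − 3 = 4 completes the 7 across.
R2C2 = 16 − 9 = 7 completes the 16 across.

1 4 2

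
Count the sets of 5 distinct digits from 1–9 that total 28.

9

5 distinct digits from 1–9 sum between 15 and 35.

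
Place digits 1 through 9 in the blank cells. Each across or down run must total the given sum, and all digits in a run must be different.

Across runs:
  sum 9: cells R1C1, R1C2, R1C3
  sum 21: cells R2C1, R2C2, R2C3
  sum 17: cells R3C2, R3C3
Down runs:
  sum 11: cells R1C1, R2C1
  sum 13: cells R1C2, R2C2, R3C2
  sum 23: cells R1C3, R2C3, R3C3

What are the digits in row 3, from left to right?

17 in 2 cells must be {8,9}; 23 in 3 cells must be {6,8,9}.
Only 6 fits R1C3 under both its across sum 9 and down sum 23.
Given what's placed, R1C1 must be 2 to fit the 9 across and 11 down.
R1C2 = 9 − 8 = 1 completes the 9 across.
R2C1 = 11 − 2 = 9 completes the 11 down.
R2C3 = 8: the only remaining digit allowed by both the 21 across and the 23 down.
R3C3 = 23 − 14 = 9 completes the 23 down.
R2C2 = 21 − 17 = 4 completes the 21 across.
R3C2 = 17 − 9 = 8 completes the 17 across.

8 9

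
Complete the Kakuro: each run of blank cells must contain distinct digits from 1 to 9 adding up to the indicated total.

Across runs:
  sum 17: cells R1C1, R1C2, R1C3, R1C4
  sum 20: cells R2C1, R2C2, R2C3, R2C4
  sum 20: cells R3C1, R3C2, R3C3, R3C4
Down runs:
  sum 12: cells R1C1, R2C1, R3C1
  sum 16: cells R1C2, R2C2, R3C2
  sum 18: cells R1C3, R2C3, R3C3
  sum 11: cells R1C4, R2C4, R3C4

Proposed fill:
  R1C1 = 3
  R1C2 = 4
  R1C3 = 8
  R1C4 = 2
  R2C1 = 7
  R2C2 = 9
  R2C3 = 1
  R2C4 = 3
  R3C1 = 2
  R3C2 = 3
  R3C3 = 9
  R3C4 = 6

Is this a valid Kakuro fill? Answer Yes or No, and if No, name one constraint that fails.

Yes

Across: 3+4+8+2=17; 7+9+1+3=20; 2+3+9+6=20. Down: 3+7+2=12; 4+9+3=16; 8+1+9=18; 2+3+6=11. No digit repeats within any run.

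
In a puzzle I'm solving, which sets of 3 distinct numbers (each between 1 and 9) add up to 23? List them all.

3 distinct digits from 1–9 sum between 6 and 24.
Only one set works: {6,8,9}.

{6,8,9}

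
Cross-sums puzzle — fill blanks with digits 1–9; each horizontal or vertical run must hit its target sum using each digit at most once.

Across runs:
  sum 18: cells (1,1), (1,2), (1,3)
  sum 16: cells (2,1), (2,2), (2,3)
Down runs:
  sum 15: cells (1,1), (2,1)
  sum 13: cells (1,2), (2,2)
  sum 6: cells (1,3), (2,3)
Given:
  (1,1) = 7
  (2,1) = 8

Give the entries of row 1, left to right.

7, 6, 5

Nothing is forced directly, so branch on (1,3), whose candidates are 2 or 5. If (1,3) = 2: that forces (1,2) = 9, after which (2,2) would have to be in {1,2,3,5,6,7} for the 16 across but in {4} for the 13 down — contradiction. So (1,3) = 5.
(1,2) = 18 − 12 = 6 completes the 18 across.
(2,2) = 13 − 6 = 7 completes the 13 down.
(2,3) = 16 − 15 = 1 completes the 16 across.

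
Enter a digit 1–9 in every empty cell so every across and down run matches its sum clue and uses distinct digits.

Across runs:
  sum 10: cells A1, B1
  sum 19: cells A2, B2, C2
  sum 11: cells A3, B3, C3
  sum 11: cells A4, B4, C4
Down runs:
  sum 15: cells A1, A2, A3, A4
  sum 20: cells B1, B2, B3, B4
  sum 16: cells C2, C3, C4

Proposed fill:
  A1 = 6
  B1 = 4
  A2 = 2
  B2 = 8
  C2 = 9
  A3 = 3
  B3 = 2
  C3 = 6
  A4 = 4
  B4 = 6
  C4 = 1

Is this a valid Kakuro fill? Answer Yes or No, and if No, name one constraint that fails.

Across: 6+4=10; 2+8+9=19; 3+2+6=11; 4+6+1=11. Down: 6+2+3+4=15; 4+8+2+6=20; 9+6+1=16. No digit repeats within any run.

Yes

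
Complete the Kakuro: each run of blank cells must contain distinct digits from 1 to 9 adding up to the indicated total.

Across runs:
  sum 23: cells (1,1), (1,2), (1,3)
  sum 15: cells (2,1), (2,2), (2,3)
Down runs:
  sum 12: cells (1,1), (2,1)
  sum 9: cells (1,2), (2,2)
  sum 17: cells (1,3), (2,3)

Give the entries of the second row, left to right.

4 3 8

23 in 3 cells must be {6,8,9}; 17 in 2 cells must be {8,9}.
Nothing is forced directly, so branch on (1,2), whose candidates are 6 or 8. If (1,2) = 8: that forces (1,1) = 9, after which (1,3) would have to be in {6} for the 23 across but in {8,9} for the 17 down — contradiction. So (1,2) = 6.
(2,2) = 9 − 6 = 3 completes the 9 down.
Given what's placed, (2,3) must be 8 to fit the 15 across and 17 down.
(1,3) = 17 − 8 = 9 completes the 17 down.
(2,1) = 15 − 11 = 4 completes the 15 across.
(1,1) = 23 − 15 = 8 completes the 23 across.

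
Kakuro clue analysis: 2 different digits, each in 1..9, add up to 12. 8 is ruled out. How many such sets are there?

2 distinct digits from 1–9 sum between 3 and 17.
Dropping sets that contain 8.
Enumerating: {3,9}, {5,7}.

2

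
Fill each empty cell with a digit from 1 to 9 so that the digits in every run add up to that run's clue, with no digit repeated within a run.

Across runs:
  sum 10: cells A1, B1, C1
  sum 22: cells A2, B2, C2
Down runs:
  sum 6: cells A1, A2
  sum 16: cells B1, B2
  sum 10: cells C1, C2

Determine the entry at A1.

16 in 2 cells must be {7,9}.
The 10 across and the 16 down share only 7, so B1 = 7.
The 22 across and the 6 down share only 5, so A2 = 5.
B2 = 16 − 7 = 9 completes the 16 down.
C2 = 22 − 14 = 8 completes the 22 across.
A1 = 6 − 5 = 1 completes the 6 down.
C1 = 10 − 8 = 2 completes the 10 across.

1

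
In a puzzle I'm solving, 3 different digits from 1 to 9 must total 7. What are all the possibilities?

{1,2,4}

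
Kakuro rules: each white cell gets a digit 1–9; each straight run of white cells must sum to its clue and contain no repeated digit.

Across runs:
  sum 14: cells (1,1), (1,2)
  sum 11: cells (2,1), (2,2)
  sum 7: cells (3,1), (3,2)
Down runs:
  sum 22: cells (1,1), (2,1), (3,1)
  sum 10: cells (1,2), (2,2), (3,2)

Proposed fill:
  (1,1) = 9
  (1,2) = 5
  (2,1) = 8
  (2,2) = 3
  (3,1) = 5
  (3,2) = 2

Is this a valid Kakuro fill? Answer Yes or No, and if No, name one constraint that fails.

Yes

Across: 9+5=14; 8+3=11; 5+2=7. Down: 9+8+5=22; 5+3+2=10. No digit repeats within any run.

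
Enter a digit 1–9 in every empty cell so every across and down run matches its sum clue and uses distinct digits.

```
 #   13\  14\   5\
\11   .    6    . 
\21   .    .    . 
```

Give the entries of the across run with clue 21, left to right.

Given what's placed, R1C1 must be 4 to fit the 11 across and 13 down.
R1C3 = 11 − 10 = 1 completes the 11 across.
R2C1 = 13 − 4 = 9 completes the 13 down.
R2C2 = 14 − 6 = 8 completes the 14 down.
R2C3 = 21 − 17 = 4 completes the 21 across.

9, 8, 4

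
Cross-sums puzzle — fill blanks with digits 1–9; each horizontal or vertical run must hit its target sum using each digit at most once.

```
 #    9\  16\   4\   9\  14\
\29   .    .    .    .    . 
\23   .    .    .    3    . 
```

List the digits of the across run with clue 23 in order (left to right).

4 9 1 3 6

16 in 2 cells must be {7,9}; 4 in 2 cells must be {1,3}.
R1C4 = 9 − 3 = 6 completes the 9 down.
R2C3 = 1: the only remaining digit allowed by both the 23 across and the 4 down.
R1C3 = 4 − 1 = 3 completes the 4 down.
Nothing is forced directly, so branch on R1C2, whose candidates are 7 or 9. If R1C2 = 9: then R1C5 would have to be in {4,7} for the 29 across but in {5,6,8,9} for the 14 down — contradiction. So R1C2 = 7.
R2C2 = 16 − 7 = 9 completes the 16 down.
No cell is forced outright now. R2C5 can only be 6 or 8 (the digits allowed by both its 23 across and its 14 down). If R2C5 = 8: then R1C5 would have to be in {4,5,8,9} for the 29 across but in {6} for the 14 down — contradiction. So R2C5 = 6.
R1C5 = 14 − 6 = 8 completes the 14 down.
R2C1 = 23 − 19 = 4 completes the 23 across.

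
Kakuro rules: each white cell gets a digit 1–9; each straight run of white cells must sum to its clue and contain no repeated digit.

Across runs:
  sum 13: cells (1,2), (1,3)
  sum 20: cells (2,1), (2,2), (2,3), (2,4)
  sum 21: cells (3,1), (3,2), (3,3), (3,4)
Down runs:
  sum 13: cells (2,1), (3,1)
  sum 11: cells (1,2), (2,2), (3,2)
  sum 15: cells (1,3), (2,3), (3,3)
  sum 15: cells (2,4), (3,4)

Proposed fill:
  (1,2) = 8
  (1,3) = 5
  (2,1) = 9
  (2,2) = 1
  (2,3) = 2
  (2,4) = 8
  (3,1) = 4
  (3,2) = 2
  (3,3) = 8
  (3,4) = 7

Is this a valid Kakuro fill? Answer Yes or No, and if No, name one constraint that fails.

Yes

Across: 8+5=13; 9+1+2+8=20; 4+2+8+7=21. Down: 9+4=13; 8+1+2=11; 5+2+8=15; 8+7=15. No digit repeats within any run.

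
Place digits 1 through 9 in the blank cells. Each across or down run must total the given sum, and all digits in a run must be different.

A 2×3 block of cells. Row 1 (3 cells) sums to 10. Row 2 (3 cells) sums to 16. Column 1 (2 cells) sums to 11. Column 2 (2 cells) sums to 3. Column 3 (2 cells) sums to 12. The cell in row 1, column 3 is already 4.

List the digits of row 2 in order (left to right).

3 in 2 cells must be {1,2}.
(1,1) = 5: the only remaining digit allowed by both the 10 across and the 11 down.
(1,2) = 10 − 9 = 1 completes the 10 across.
(2,1) = 11 − 5 = 6 completes the 11 down.
(2,2) = 3 − 1 = 2 completes the 3 down.
(2,3) = 16 − 8 = 8 completes the 16 across.

6 2 8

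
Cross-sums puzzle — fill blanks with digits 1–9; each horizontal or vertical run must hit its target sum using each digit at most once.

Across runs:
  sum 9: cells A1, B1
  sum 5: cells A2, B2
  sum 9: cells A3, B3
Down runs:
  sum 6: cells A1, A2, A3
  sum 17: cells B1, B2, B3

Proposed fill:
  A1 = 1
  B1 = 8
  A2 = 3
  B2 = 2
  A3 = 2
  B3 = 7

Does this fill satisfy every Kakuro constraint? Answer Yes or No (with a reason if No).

Across: 1+8=9; 3+2=5; 2+7=9. Down: 1+3+2=6; 8+2+7=17. No digit repeats within any run.

Yes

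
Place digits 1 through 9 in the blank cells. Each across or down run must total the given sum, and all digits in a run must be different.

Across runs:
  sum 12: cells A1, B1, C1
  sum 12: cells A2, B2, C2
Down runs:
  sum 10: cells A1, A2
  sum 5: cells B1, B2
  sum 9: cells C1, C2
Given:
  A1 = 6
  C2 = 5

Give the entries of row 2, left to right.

4 3 5

C1 = 9 − 5 = 4 completes the 9 down.
A2 = 10 − 6 = 4 completes the 10 down.
B2 = 12 − 9 = 3 completes the 12 across.
B1 = 12 − 10 = 2 completes the 12 across.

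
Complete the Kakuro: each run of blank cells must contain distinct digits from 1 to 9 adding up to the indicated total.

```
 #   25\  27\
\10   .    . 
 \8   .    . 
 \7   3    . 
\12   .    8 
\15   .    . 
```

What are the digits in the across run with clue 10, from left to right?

8 2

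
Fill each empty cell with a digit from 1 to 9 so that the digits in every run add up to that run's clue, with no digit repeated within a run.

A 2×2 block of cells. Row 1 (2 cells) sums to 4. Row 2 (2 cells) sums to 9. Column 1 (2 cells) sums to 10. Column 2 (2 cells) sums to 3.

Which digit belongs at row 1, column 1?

4 in 2 cells must be {1,3}; 3 in 2 cells must be {1,2}.
The 4 across and the 3 down share only 1, so (1,2) = 1.
(2,2) = 3 − 1 = 2 completes the 3 down.
(1,1) = 4 − 1 = 3 completes the 4 across.
(2,1) = 9 − 2 = 7 completes the 9 across.

3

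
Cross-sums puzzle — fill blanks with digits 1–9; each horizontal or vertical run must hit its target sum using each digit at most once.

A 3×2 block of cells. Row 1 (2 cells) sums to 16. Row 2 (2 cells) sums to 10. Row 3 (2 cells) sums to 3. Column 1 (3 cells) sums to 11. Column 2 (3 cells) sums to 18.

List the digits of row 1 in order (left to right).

16 in 2 cells must be {7,9}; 3 in 2 cells must be {1,2}.
The 16 across and the 11 down share only 7, so (1,1) = 7.
(1,2) = 16 − 7 = 9 completes the 16 across.
Given what's placed, (3,1) must be 1 to fit the 3 across and 11 down.
(3,2) = 3 − 1 = 2 completes the 3 across.
(2,1) = 11 − 8 = 3 completes the 11 down.
(2,2) = 10 − 3 = 7 completes the 10 across.

7 9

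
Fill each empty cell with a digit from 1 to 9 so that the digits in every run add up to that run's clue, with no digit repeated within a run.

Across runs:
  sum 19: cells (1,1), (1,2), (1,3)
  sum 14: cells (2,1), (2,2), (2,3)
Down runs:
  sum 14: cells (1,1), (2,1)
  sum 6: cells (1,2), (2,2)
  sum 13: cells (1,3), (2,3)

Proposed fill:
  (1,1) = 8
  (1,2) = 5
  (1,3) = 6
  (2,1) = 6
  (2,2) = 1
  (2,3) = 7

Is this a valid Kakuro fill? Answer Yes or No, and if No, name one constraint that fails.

Across: 8+5+6=19; 6+1+7=14. Down: 8+6=14; 5+1=6; 6+7=13. No digit repeats within any run.

Yes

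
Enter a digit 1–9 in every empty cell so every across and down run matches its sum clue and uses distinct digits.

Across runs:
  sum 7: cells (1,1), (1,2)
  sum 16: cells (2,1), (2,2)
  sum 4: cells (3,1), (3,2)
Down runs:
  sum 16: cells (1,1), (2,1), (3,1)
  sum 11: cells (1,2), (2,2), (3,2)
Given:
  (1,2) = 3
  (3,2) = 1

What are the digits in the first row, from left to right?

16 in 2 cells must be {7,9}; 4 in 2 cells must be {1,3}.
(1,1) = 7 − 3 = 4 completes the 7 across.
(2,2) = 11 − 4 = 7 completes the 11 down.
(3,1) = 4 − 1 = 3 completes the 4 across.
(2,1) = 16 − 7 = 9 completes the 16 across.

4 3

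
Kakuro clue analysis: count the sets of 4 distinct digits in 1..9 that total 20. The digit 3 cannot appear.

7

4 distinct digits from 1–9 sum between 10 and 30.
Dropping sets that contain 3.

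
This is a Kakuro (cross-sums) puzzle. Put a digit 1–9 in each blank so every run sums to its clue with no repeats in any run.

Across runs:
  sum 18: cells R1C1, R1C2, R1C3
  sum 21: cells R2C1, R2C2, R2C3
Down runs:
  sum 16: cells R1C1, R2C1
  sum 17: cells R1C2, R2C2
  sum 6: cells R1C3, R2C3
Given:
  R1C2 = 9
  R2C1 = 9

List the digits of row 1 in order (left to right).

7, 9, 2

16 in 2 cells must be {7,9}; 17 in 2 cells must be {8,9}.
R1C1 = 16 − 9 = 7 completes the 16 down.
R1C3 = 18 − 16 = 2 completes the 18 across.
R2C2 = 17 − 9 = 8 completes the 17 down.
R2C3 = 21 − 17 = 4 completes the 21 across.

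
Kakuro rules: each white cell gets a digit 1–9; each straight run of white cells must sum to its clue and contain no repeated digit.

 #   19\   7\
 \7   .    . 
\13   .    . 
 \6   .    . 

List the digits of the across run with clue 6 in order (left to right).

7 in 3 cells must be {1,2,4}.
The 13 across and the 7 down share only 4, so R2C2 = 4.
R2C1 = 13 − 4 = 9 completes the 13 across.
Nothing is forced directly, so branch on R1C2, whose candidates are 1 or 2. If R1C2 = 2: then R1C1 would have to be in {5} for the 7 across but in {2,3,4,6,7,8} for the 19 down — contradiction. So R1C2 = 1.
R1C1 = 7 − 1 = 6 completes the 7 across.
R3C1 = 19 − 15 = 4 completes the 19 down.
R3C2 = 6 − 4 = 2 completes the 6 across.

4, 2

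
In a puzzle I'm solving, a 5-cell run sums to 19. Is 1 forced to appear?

Every partition of 19 into 5 distinct digits includes 1: {1,2,3,4,9}, {1,2,3,5,8}, {1,2,3,6,7}, {1,2,4,5,7}, {1,3,4,5,6}.

Yes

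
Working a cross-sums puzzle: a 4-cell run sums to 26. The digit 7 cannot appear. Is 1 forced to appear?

No

Counterexample: {3,6,8,9} sums to 26 under that restriction without using 1.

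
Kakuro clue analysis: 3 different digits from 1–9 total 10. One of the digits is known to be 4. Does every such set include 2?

The only way to make 10 from 3 distinct digits under that restriction is {1,4,5}, which does not contain 2.

No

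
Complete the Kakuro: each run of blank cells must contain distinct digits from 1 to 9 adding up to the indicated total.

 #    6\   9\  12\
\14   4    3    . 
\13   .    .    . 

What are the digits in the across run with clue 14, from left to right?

4 3 7

R1C3 = 14 − 7 = 7 completes the 14 across.
R2C1 = 6 − 4 = 2 completes the 6 down.
R2C2 = 9 − 3 = 6 completes the 9 down.
R2C3 = 13 − 8 = 5 completes the 13 across.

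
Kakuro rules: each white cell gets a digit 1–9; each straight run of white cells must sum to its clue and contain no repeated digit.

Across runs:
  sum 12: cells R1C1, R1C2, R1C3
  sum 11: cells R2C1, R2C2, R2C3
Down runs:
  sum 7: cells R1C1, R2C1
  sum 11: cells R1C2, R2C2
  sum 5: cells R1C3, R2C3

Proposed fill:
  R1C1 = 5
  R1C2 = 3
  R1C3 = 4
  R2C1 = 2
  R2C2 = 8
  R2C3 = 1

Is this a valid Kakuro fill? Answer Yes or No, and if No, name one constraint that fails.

Across: 5+3+4=12; 2+8+1=11. Down: 5+2=7; 3+8=11; 4+1=5. No digit repeats within any run.

Yes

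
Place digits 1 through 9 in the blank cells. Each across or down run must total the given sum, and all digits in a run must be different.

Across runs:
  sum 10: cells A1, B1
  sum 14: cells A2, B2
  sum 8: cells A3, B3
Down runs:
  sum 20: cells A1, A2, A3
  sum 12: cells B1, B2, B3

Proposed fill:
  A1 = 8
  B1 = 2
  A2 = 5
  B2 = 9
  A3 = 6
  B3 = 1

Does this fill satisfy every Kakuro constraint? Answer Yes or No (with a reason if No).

No — the across run A3–B3 sums to 7, not 8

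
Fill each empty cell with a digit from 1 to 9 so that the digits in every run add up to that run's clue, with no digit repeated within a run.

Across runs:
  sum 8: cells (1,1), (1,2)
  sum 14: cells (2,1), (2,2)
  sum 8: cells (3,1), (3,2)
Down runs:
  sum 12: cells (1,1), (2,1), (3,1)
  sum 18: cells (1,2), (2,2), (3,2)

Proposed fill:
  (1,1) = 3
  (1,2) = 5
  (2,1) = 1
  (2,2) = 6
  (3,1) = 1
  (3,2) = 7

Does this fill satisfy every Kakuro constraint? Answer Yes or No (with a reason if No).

No — the across run (2,1)–(2,2) sums to 7, not 14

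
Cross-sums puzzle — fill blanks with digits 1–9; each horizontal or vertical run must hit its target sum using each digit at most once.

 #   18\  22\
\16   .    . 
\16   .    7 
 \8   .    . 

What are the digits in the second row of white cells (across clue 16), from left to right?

9 7

16 in 2 cells must be {7,9}.
R1C2 = 9: the only remaining digit allowed by both the 16 across and the 22 down.
R2C1 = 16 − 7 = 9 completes the 16 across.
R3C2 = 22 − 16 = 6 completes the 22 down.
R1C1 = 16 − 9 = 7 completes the 16 across.
R3C1 = 8 − 6 = 2 completes the 8 across.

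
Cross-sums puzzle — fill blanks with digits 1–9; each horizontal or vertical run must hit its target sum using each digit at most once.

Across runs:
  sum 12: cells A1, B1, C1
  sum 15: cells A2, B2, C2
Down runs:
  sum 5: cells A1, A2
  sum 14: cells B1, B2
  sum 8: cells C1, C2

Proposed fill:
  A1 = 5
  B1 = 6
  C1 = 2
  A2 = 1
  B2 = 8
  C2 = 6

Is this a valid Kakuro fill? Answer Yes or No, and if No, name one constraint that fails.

No — the across run A1–C1 sums to 13, not 12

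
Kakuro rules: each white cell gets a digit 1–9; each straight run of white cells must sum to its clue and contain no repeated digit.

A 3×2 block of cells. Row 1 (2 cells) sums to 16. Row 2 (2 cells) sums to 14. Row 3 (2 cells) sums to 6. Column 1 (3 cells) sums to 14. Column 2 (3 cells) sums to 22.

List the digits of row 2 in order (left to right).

6 8

16 in 2 cells must be {7,9}.
The 6 across and the 22 down share only 5, so (3,2) = 5.
Given what's placed, (1,2) must be 9 to fit the 16 across and 22 down.
(2,2) = 22 − 14 = 8 completes the 22 down.
(3,1) = 6 − 5 = 1 completes the 6 across.
(1,1) = 16 − 9 = 7 completes the 16 across.
(2,1) = 14 − 8 = 6 completes the 14 across.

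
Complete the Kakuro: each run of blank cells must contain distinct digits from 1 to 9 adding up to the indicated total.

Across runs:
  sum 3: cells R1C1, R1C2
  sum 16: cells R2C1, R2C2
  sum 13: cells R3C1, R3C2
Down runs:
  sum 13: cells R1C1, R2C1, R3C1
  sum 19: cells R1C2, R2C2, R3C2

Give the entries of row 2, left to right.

7 9

3 in 2 cells must be {1,2}; 16 in 2 cells must be {7,9}.
The 3 across and the 19 down share only 2, so R1C2 = 2.
Given what's placed, R2C2 must be 9 to fit the 16 across and 19 down.
R3C2 = 19 − 11 = 8 completes the 19 down.
R1C1 = 3 − 2 = 1 completes the 3 across.
R2C1 = 16 − 9 = 7 completes the 16 across.
R3C1 = 13 − 8 = 5 completes the 13 across.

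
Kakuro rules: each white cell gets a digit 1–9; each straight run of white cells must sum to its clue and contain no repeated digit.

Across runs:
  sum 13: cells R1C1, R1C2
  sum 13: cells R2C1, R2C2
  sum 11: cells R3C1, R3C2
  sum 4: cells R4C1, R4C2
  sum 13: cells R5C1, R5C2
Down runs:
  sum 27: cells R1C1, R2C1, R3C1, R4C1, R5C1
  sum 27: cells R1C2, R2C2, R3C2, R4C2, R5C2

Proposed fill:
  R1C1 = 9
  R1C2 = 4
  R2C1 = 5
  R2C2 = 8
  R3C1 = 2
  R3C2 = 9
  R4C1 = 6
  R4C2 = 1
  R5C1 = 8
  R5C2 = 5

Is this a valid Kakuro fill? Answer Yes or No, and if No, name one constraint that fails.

No — the down run R1C1–R5C1 sums to 30, not 27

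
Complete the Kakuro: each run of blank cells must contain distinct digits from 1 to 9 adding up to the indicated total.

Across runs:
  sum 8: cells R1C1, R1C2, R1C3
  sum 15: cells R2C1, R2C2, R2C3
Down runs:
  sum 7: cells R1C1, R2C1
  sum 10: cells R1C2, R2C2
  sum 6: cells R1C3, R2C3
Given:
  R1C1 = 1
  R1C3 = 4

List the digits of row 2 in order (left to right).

6 7 2

R1C2 = 8 − 5 = 3 completes the 8 across.
R2C1 = 7 − 1 = 6 completes the 7 down.
R2C2 = 10 − 3 = 7 completes the 10 down.
R2C3 = 15 − 13 = 2 completes the 15 across.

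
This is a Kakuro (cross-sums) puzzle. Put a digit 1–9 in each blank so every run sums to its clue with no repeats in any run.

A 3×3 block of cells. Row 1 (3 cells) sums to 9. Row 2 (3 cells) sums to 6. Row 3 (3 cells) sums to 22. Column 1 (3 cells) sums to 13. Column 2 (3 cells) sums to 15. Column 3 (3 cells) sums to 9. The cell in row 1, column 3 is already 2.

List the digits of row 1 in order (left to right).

1 6 2

6 in 3 cells must be {1,2,3}.
Given what's placed, (3,3) must be 6 to fit the 22 across and 9 down.
(2,3) = 9 − 8 = 1 completes the 9 down.
No cell is forced outright now. (2,1) can only be 2 or 3 (the digits allowed by both its 6 across and its 13 down). If (2,1) = 2: that forces (2,2) = 3, (3,1) = 7, after which (3,2) would have to be in {9} for the 22 across but in {4,5,7,8} for the 15 down — contradiction. So (2,1) = 3.
(2,2) = 6 − 4 = 2 completes the 6 across.
(3,1) = 9: the only remaining digit allowed by both the 22 across and the 13 down.
(3,2) = 22 − 15 = 7 completes the 22 across.
(1,1) = 13 − 12 = 1 completes the 13 down.
(1,2) = 9 − 3 = 6 completes the 9 across.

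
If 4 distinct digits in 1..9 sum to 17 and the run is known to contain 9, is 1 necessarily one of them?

Yes

Every partition of 17 into 4 distinct digits under that restriction includes 1: {1,2,5,9}, {1,3,4,9}.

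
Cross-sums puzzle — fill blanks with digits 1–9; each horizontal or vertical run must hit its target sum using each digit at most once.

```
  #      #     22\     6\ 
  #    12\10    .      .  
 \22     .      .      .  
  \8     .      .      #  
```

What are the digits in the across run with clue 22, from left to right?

9, 8, 5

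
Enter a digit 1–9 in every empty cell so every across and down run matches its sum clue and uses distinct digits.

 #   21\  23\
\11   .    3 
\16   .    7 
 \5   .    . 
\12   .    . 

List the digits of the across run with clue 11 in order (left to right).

16 in 2 cells must be {7,9}.
R1C1 = 11 − 3 = 8 completes the 11 across.
R2C1 = 16 − 7 = 9 completes the 16 across.
Given what's placed, R3C2 must be 4 to fit the 5 across and 23 down.
R4C1 = 3: the only remaining digit allowed by both the 12 across and the 21 down.
R4C2 = 12 − 3 = 9 completes the 12 across.
R3C1 = 5 − 4 = 1 completes the 5 across.

8, 3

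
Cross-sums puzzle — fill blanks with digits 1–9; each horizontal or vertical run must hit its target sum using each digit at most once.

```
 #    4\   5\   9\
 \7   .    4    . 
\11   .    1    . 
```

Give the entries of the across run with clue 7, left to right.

1 4 2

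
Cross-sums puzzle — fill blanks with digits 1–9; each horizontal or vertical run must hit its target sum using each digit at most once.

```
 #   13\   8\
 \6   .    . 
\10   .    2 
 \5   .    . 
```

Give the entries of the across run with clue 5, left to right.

4 1

R2C1 = 10 − 2 = 8 completes the 10 across.
R3C2 = 1: the only remaining digit allowed by both the 5 across and the 8 down.
R1C2 = 8 − 3 = 5 completes the 8 down.
R3C1 = 5 − 1 = 4 completes the 5 across.
R1C1 = 6 − 5 = 1 completes the 6 across.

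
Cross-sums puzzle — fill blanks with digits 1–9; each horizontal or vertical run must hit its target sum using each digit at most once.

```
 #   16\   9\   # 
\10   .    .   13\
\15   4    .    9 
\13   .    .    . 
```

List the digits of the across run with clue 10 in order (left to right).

9 1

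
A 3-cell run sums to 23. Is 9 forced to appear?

Yes

The only way to make 23 from 3 distinct digits is {6,8,9}, which contains 9.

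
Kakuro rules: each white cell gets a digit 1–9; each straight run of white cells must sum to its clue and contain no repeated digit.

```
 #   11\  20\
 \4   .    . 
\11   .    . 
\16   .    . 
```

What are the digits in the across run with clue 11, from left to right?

3 8

4 in 2 cells must be {1,3}; 16 in 2 cells must be {7,9}.
The 4 across and the 20 down share only 3, so R1C2 = 3.
The 16 across and the 11 down share only 7, so R3C1 = 7.
R3C2 = 16 − 7 = 9 completes the 16 across.
R1C1 = 4 − 3 = 1 completes the 4 across.
R2C1 = 11 − 8 = 3 completes the 11 down.
R2C2 = 11 − 3 = 8 completes the 11 across.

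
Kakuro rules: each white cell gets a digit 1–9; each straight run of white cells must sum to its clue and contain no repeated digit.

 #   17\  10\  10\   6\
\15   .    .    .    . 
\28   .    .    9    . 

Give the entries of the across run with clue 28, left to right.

17 in 2 cells must be {8,9}.
R1C3 = 10 − 9 = 1 completes the 10 down.
R2C1 = 8: the only remaining digit allowed by both the 28 across and the 17 down.
R1C1 = 17 − 8 = 9 completes the 17 down.
Given what's placed, R1C4 must be 2 to fit the 15 across and 6 down.
R2C4 = 6 − 2 = 4 completes the 6 down.
R1C2 = 15 − 12 = 3 completes the 15 across.
R2C2 = 28 − 21 = 7 completes the 28 across.

8, 7, 9, 4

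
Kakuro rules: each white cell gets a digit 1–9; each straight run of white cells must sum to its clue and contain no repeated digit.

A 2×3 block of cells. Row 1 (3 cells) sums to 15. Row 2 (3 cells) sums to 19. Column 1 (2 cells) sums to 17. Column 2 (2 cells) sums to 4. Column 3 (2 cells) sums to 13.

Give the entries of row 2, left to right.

9 3 7

17 in 2 cells must be {8,9}; 4 in 2 cells must be {1,3}.
The 19 across and the 4 down share only 3, so (2,2) = 3.
(1,2) = 4 − 3 = 1 completes the 4 down.
Given what's placed, (2,1) must be 9 to fit the 19 across and 17 down.
(2,3) = 19 − 12 = 7 completes the 19 across.
(1,1) = 17 − 9 = 8 completes the 17 down.
(1,3) = 15 − 9 = 6 completes the 15 across.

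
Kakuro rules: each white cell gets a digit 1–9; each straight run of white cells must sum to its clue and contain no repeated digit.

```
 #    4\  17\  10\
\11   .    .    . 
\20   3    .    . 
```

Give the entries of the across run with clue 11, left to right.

4 in 2 cells must be {1,3}; 17 in 2 cells must be {8,9}.
R1C1 = 4 − 3 = 1 completes the 4 down.
Given what's placed, R1C2 must be 8 to fit the 11 across and 17 down.
R1C3 = 11 − 9 = 2 completes the 11 across.
R2C2 = 17 − 8 = 9 completes the 17 down.
R2C3 = 20 − 12 = 8 completes the 20 across.

1 8 2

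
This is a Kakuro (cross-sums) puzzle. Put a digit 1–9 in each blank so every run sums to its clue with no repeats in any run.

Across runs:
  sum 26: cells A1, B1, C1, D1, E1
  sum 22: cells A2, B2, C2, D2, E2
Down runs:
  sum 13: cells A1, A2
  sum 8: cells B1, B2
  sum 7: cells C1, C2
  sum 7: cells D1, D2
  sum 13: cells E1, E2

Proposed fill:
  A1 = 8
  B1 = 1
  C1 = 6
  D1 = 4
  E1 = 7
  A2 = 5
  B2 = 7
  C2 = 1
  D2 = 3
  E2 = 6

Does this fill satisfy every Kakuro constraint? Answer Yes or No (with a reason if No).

Across: 8+1+6+4+7=26; 5+7+1+3+6=22. Down: 8+5=13; 1+7=8; 6+1=7; 4+3=7; 7+6=13. No digit repeats within any run.

Yes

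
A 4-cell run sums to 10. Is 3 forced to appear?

Yes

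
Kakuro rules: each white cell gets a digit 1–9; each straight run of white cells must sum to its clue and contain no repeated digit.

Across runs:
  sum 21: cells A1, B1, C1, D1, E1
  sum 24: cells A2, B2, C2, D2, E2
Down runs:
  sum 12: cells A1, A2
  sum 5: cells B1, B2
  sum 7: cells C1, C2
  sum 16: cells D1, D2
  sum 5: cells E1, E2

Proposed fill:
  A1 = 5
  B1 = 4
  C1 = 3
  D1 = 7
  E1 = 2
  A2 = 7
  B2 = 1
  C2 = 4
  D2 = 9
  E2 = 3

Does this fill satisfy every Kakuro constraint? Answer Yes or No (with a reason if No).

Yes

Across: 5+4+3+7+2=21; 7+1+4+9+3=24. Down: 5+7=12; 4+1=5; 3+4=7; 7+9=16; 2+3=5. No digit repeats within any run.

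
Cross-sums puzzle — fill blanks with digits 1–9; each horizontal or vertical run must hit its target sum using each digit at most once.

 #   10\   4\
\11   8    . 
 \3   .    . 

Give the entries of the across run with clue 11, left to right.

3 in 2 cells must be {1,2}; 4 in 2 cells must be {1,3}.
R1C2 = 11 − 8 = 3 completes the 11 across.
R2C1 = 10 − 8 = 2 completes the 10 down.
R2C2 = 3 − 2 = 1 completes the 3 across.

8 3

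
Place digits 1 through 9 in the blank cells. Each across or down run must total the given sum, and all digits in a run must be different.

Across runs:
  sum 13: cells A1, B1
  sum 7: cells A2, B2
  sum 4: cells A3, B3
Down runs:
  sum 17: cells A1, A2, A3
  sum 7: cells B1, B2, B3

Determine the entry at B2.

4 in 2 cells must be {1,3}; 7 in 3 cells must be {1,2,4}.
The 13 across and the 7 down share only 4, so B1 = 4.
Given what's placed, B3 must be 1 to fit the 4 across and 7 down.
A1 = 13 − 4 = 9 completes the 13 across.
B2 = 7 − 5 = 2 completes the 7 down.
A3 = 4 − 1 = 3 completes the 4 across.
A2 = 7 − 2 = 5 completes the 7 across.

2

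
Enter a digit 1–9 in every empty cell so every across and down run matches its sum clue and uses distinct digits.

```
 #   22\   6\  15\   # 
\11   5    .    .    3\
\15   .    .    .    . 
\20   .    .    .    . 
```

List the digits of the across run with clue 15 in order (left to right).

6 in 3 cells must be {1,2,3}; 3 in 2 cells must be {1,2}.
R1C2 = 2: the only remaining digit allowed by both the 11 across and the 6 down.
R1C3 = 11 − 7 = 4 completes the 11 across.
Nothing is forced directly, so branch on R2C1, whose candidates are 8 or 9. If R2C1 = 8: that forces R2C2 = 1, R2C3 = 2, after which R2C4 would have to be in {4} for the 15 across but in {1,2} for the 3 down — contradiction. So R2C1 = 9.
R3C1 = 22 − 14 = 8 completes the 22 down.
Nothing is forced directly, so branch on R2C4, whose candidates are 1 or 2. If R2C4 = 2: that forces R2C3 = 3, after which R3C3 would have to be in {1,2,3,4,5,6,7,9} for the 20 across but in {8} for the 15 down — contradiction. So R2C4 = 1.
Given what's placed, R2C2 must be 3 to fit the 15 across and 6 down.
R2C3 = 15 − 13 = 2 completes the 15 across.

9 3 2 1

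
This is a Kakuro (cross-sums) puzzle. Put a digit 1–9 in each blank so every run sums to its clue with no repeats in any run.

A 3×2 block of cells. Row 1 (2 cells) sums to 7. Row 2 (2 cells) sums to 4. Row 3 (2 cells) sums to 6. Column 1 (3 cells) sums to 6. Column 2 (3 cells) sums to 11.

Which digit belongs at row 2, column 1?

3

4 in 2 cells must be {1,3}; 6 in 3 cells must be {1,2,3}.
Nothing is forced directly, so branch on (2,1), whose candidates are 1 or 3. If (2,1) = 1: that forces (2,2) = 3, (3,1) = 2, after which (3,2) would have to be in {4} for the 6 across but in {1,2,6,7} for the 11 down — contradiction. So (2,1) = 3.
(2,2) = 4 − 3 = 1 completes the 4 across.
Nothing is forced directly, so branch on (1,1), whose candidates are 1 or 2. If (1,1) = 2: then (1,2) would have to be in {5} for the 7 across but in {2,3,4,6,7,8} for the 11 down — contradiction. So (1,1) = 1.
(1,2) = 7 − 1 = 6 completes the 7 across.
(3,1) = 6 − 4 = 2 completes the 6 down.
(3,2) = 6 − 2 = 4 completes the 6 across.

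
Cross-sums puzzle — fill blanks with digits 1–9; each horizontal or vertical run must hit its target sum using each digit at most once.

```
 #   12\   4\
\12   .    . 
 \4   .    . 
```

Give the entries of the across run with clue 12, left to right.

4 in 2 cells must be {1,3}.
The 12 across and the 4 down share only 3, so R1C2 = 3.
The 4 across and the 12 down share only 3, so R2C1 = 3.
R2C2 = 4 − 3 = 1 completes the 4 across.
R1C1 = 12 − 3 = 9 completes the 12 across.

9 3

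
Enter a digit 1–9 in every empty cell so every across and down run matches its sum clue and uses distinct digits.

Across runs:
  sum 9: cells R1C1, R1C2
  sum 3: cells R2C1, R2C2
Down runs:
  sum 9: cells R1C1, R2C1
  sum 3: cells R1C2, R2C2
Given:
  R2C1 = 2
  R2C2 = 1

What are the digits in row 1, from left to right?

7 2

3 in 2 cells must be {1,2}.
R1C1 = 9 − 2 = 7 completes the 9 down.
R1C2 = 9 − 7 = 2 completes the 9 across.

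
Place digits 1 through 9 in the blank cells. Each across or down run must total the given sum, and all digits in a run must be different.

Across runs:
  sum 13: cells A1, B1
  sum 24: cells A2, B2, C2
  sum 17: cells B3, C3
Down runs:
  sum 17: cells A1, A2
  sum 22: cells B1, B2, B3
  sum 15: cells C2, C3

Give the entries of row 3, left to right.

9, 8

24 in 3 cells must be {7,8,9}; 17 in 2 cells must be {8,9}.
Nothing is forced directly, so branch on A1, whose candidates are 8 or 9. If A1 = 9: then B1 would have to be in {4} for the 13 across but in {5,6,7,8,9} for the 22 down — contradiction. So A1 = 8.
B1 = 13 − 8 = 5 completes the 13 across.
A2 = 17 − 8 = 9 completes the 17 down.
B2 = 8: the only remaining digit allowed by both the 24 across and the 22 down.
C2 = 24 − 17 = 7 completes the 24 across.
B3 = 22 − 13 = 9 completes the 22 down.
C3 = 17 − 9 = 8 completes the 17 across.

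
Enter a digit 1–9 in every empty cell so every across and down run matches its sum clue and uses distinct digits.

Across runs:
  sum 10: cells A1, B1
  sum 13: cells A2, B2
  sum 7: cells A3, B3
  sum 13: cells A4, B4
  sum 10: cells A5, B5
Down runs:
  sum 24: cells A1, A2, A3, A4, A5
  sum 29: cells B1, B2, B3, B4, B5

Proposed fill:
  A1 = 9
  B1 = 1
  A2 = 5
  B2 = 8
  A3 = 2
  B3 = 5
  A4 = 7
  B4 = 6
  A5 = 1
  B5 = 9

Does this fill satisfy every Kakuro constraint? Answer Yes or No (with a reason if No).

Yes

Across: 9+1=10; 5+8=13; 2+5=7; 7+6=13; 1+9=10. Down: 9+5+2+7+1=24; 1+8+5+6+9=29. No digit repeats within any run.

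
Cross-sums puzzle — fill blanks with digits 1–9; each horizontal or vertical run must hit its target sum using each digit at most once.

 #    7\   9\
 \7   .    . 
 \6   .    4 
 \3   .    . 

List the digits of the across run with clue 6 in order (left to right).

3 in 2 cells must be {1,2}; 7 in 3 cells must be {1,2,4}.
R2C1 = 6 − 4 = 2 completes the 6 across.
Given what's placed, R3C1 must be 1 to fit the 3 across and 7 down.
R3C2 = 3 − 1 = 2 completes the 3 across.
R1C1 = 7 − 3 = 4 completes the 7 down.
R1C2 = 7 − 4 = 3 completes the 7 across.

2 4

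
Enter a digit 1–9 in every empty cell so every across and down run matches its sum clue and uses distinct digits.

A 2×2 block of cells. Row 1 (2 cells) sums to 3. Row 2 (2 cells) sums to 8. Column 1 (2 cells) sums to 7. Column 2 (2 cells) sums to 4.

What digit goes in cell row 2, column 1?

5

3 in 2 cells must be {1,2}; 4 in 2 cells must be {1,3}.
The 3 across and the 4 down share only 1, so (1,2) = 1.
(2,2) = 4 − 1 = 3 completes the 4 down.
(1,1) = 3 − 1 = 2 completes the 3 across.
(2,1) = 8 − 3 = 5 completes the 8 across.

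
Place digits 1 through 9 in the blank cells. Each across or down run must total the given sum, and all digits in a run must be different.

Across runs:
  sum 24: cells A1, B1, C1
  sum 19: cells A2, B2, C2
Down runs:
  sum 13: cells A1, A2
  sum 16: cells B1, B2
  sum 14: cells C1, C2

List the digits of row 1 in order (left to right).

9 7 8

24 in 3 cells must be {7,8,9}; 16 in 2 cells must be {7,9}.
Nothing is forced directly, so branch on B1, whose candidates are 7 or 9. If B1 = 9: that forces C1 = 8, B2 = 7, after which C2 would have to be in {3,4,8,9} for the 19 across but in {6} for the 14 down — contradiction. So B1 = 7.
B2 = 16 − 7 = 9 completes the 16 down.
Nothing is forced directly, so branch on C2, whose candidates are 6 or 8. If C2 = 8: then C1 would have to be in {8,9} for the 24 across but in {6} for the 14 down — contradiction. So C2 = 6.
C1 = 14 − 6 = 8 completes the 14 down.
A2 = 19 − 15 = 4 completes the 19 across.
A1 = 24 − 15 = 9 completes the 24 across.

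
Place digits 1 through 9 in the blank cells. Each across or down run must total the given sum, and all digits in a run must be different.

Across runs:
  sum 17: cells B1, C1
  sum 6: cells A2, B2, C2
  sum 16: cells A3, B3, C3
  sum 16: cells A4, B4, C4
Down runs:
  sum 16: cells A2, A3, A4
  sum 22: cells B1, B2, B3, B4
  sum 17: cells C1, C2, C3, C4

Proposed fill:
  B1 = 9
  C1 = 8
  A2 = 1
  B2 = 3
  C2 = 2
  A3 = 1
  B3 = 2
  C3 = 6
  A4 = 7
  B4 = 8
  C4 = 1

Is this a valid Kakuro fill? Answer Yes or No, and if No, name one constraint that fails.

No — the across run A3–C3 sums to 9, not 16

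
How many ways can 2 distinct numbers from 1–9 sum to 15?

2 distinct digits from 1–9 sum between 3 and 17.
Enumerating: {6,9}, {7,8}.

2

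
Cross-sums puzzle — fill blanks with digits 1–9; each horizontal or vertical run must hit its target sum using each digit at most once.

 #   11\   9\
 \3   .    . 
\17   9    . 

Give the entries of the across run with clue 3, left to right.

2 1

3 in 2 cells must be {1,2}; 17 in 2 cells must be {8,9}.
R1C1 = 11 − 9 = 2 completes the 11 down.
R1C2 = 3 − 2 = 1 completes the 3 across.
R2C2 = 17 − 9 = 8 completes the 17 across.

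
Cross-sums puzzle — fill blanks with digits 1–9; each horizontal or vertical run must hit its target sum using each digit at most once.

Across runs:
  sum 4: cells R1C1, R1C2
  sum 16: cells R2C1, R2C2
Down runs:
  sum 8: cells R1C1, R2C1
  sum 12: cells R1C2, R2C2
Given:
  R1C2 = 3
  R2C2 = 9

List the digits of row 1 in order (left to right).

4 in 2 cells must be {1,3}; 16 in 2 cells must be {7,9}.
R1C1 = 4 − 3 = 1 completes the 4 across.
R2C1 = 16 − 9 = 7 completes the 16 across.

1, 3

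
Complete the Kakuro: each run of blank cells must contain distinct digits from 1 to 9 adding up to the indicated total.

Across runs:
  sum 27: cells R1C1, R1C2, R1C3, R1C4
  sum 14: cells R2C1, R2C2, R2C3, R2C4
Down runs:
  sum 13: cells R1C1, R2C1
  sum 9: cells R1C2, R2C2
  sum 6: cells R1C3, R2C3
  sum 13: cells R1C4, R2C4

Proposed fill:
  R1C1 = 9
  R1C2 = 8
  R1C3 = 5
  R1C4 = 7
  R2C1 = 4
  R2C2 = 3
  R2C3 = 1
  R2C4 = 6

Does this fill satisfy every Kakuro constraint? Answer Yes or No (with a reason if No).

No — the down run R1C2–R2C2 sums to 11, not 9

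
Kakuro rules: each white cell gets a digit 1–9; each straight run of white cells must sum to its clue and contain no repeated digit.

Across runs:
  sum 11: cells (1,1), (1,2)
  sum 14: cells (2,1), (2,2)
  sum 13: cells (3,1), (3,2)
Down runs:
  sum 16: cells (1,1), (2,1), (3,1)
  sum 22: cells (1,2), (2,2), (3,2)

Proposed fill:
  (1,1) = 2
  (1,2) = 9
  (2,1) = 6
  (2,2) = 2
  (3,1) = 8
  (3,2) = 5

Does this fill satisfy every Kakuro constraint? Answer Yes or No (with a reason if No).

No — the across run (2,1)–(2,2) sums to 8, not 14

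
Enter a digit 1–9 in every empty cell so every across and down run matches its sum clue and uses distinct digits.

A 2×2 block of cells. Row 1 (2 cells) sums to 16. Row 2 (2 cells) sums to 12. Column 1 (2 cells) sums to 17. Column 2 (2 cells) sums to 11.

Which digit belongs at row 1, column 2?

16 in 2 cells must be {7,9}; 17 in 2 cells must be {8,9}.
The 16 across and the 17 down share only 9, so (1,1) = 9.
(1,2) = 16 − 9 = 7 completes the 16 across.
(2,1) = 17 − 9 = 8 completes the 17 down.
(2,2) = 12 − 8 = 4 completes the 12 across.

7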